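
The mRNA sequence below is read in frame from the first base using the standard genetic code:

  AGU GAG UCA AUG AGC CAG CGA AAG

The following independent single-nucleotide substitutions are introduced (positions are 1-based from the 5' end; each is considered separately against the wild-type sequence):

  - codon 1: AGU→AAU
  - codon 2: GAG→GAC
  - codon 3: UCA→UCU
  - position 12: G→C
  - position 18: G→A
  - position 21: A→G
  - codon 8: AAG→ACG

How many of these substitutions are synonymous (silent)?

Codon 1: AGU (Ser) → AAU (Asn) — missense.
Codon 2: GAG (Glu) → GAC (Asp) — missense.
Codon 3: UCA (Ser) → UCU (Ser) — synonymous.
Codon 4: AUG (Met) → AUC (Ile) — missense.
Codon 6: CAG (Gln) → CAA (Gln) — synonymous.
Codon 7: CGA (Arg) → CGG (Arg) — synonymous.
Codon 8: AAG (Lys) → ACG (Thr) — missense.
Synonymous: 3 of 7.

3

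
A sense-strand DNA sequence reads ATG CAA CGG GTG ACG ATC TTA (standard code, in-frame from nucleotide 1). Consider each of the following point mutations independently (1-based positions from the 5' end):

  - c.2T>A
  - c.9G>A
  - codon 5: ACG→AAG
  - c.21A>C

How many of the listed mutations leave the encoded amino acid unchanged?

1

Codon 1: ATG (Met) → AAG (Lys) — missense.
Codon 3: CGG (Arg) → CGA (Arg) — synonymous.
Codon 5: ACG (Thr) → AAG (Lys) — missense.
Codon 7: TTA (Leu) → TTC (Phe) — missense.
Synonymous: 1 of 4.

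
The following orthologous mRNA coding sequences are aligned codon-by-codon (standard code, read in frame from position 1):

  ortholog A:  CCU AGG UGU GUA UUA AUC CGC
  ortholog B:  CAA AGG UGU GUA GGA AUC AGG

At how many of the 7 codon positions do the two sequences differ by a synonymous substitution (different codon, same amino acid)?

Codon 1: CCU Pro / CAA Gln — nonsynonymous.
Codon 2: AGG Arg / AGG Arg — identical.
Codon 3: UGU Cys / UGU Cys — identical.
Codon 4: GUA Val / GUA Val — identical.
Codon 5: UUA Leu / GGA Gly — nonsynonymous.
Codon 6: AUC Ile / AUC Ile — identical.
Codon 7: CGC Arg / AGG Arg — synonymous.
Synonymous differences: 1.

1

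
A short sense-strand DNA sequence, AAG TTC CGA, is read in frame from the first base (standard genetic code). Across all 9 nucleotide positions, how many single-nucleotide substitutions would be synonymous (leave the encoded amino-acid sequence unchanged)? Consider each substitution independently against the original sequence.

Codon 1 (AAG, Lys): 1 synonymous substitution.
Codon 2 (TTC, Phe): 1 synonymous substitution.
Codon 3 (CGA, Arg): 4 synonymous substitutions.
Total: 1 + 1 + 4 = 6.

6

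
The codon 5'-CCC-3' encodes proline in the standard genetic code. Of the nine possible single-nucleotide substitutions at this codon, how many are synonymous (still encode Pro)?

Position 1: none → 0 synonymous.
Position 2: none → 0 synonymous.
Position 3: CCU, CCA, CCG → 3 synonymous.
Total: 0 + 0 + 3 = 3.

3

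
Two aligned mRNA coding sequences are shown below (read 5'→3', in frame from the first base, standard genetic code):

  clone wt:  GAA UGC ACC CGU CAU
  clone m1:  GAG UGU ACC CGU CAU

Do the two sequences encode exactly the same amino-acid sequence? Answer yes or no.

yes

Codon 1: GAA Glu / GAG Glu — synonymous.
Codon 2: UGC Cys / UGU Cys — synonymous.
Codon 3: ACC Thr / ACC Thr — identical.
Codon 4: CGU Arg / CGU Arg — identical.
Codon 5: CAU His / CAU His — identical.
Nonsynonymous differences: 0 → same protein.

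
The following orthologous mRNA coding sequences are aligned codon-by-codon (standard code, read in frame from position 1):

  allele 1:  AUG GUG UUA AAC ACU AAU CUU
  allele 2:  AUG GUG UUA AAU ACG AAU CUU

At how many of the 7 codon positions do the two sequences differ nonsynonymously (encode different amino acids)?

Codon 1: AUG Met / AUG Met — identical.
Codon 2: GUG Val / GUG Val — identical.
Codon 3: UUA Leu / UUA Leu — identical.
Codon 4: AAC Asn / AAU Asn — synonymous.
Codon 5: ACU Thr / ACG Thr — synonymous.
Codon 6: AAU Asn / AAU Asn — identical.
Codon 7: CUU Leu / CUU Leu — identical.
Nonsynonymous differences: 0.

0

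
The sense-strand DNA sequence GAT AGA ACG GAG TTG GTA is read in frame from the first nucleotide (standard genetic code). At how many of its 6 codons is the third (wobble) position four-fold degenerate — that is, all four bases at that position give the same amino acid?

2

Codon 1 GAT (Asp): third position 2-fold.
Codon 2 AGA (Arg): third position 2-fold.
Codon 3 ACG (Thr): third position 4-fold.
Codon 4 GAG (Glu): third position 2-fold.
Codon 5 TTG (Leu): third position 2-fold.
Codon 6 GTA (Val): third position 4-fold.
Four-fold degenerate third positions: 2.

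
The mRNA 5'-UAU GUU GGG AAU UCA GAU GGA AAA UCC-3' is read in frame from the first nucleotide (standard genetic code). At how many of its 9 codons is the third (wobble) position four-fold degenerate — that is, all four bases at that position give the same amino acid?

Codon 1 UAU (Tyr): third position 2-fold.
Codon 2 GUU (Val): third position 4-fold.
Codon 3 GGG (Gly): third position 4-fold.
Codon 4 AAU (Asn): third position 2-fold.
Codon 5 UCA (Ser): third position 4-fold.
Codon 6 GAU (Asp): third position 2-fold.
Codon 7 GGA (Gly): third position 4-fold.
Codon 8 AAA (Lys): third position 2-fold.
Codon 9 UCC (Ser): third position 4-fold.
Four-fold degenerate third positions: 5.

5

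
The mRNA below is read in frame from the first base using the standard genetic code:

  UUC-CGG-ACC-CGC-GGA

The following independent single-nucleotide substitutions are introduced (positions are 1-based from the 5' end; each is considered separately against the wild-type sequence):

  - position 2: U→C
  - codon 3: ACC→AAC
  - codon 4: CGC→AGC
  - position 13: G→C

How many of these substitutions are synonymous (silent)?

Codon 1: UUC (Phe) → UCC (Ser) — missense.
Codon 3: ACC (Thr) → AAC (Asn) — missense.
Codon 4: CGC (Arg) → AGC (Ser) — missense.
Codon 5: GGA (Gly) → CGA (Arg) — missense.
Synonymous: 0 of 4.

0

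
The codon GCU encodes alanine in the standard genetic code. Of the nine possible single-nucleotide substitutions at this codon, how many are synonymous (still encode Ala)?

Position 1: none → 0 synonymous.
Position 2: none → 0 synonymous.
Position 3: GCC, GCA, GCG → 3 synonymous.
Total: 0 + 0 + 3 = 3.

3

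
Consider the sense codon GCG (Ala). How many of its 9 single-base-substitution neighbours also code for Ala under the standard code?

3

Position 1: none → 0 synonymous.
Position 2: none → 0 synonymous.
Position 3: GCU, GCC, GCA → 3 synonymous.
Total: 0 + 0 + 3 = 3.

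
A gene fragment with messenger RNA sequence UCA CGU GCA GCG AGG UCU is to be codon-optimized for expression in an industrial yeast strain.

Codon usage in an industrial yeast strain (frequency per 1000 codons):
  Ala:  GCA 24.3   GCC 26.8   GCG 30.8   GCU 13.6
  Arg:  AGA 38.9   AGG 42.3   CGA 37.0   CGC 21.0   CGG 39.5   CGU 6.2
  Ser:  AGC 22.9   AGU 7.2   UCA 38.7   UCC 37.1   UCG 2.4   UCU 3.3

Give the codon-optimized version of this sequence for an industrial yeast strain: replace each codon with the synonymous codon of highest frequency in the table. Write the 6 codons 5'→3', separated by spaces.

Codon 1 (Ser): best is UCA at 38.7.
Codon 2 (Arg): best is AGG at 42.3.
Codon 3 (Ala): best is GCG at 30.8.
Codon 4 (Ala): best is GCG at 30.8.
Codon 5 (Arg): best is AGG at 42.3.
Codon 6 (Ser): best is UCA at 38.7.

UCA AGG GCG GCG AGG UCA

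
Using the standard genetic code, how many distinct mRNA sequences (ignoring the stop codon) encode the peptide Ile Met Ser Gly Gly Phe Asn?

Ile: 3 codons.
Met: 1 codon.
Ser: 6 codons.
Gly: 4 codons.
Gly: 4 codons.
Phe: 2 codons.
Asn: 2 codons.
3 × 1 × 6 × 4 × 4 × 2 × 2 = 1152.

1152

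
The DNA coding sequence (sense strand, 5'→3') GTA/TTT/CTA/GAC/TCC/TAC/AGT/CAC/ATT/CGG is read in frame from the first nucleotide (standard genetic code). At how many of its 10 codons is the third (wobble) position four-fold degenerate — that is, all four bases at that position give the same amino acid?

4

Codon 1 GTA (Val): third position 4-fold.
Codon 2 TTT (Phe): third position 2-fold.
Codon 3 CTA (Leu): third position 4-fold.
Codon 4 GAC (Asp): third position 2-fold.
Codon 5 TCC (Ser): third position 4-fold.
Codon 6 TAC (Tyr): third position 2-fold.
Codon 7 AGT (Ser): third position 2-fold.
Codon 8 CAC (His): third position 2-fold.
Codon 9 ATT (Ile): third position 3-fold.
Codon 10 CGG (Arg): third position 4-fold.
Four-fold degenerate third positions: 4.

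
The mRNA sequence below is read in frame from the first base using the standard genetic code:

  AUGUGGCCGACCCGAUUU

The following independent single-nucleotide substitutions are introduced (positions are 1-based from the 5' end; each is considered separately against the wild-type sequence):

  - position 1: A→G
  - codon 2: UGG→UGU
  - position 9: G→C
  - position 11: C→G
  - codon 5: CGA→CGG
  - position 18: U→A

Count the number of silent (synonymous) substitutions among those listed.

Codon 1: AUG (Met) → GUG (Val) — missense.
Codon 2: UGG (Trp) → UGU (Cys) — missense.
Codon 3: CCG (Pro) → CCC (Pro) — synonymous.
Codon 4: ACC (Thr) → AGC (Ser) — missense.
Codon 5: CGA (Arg) → CGG (Arg) — synonymous.
Codon 6: UUU (Phe) → UUA (Leu) — missense.
Synonymous: 2 of 6.

2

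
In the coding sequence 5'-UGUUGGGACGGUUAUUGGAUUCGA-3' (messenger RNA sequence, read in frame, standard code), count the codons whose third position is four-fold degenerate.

Codon 1 UGU (Cys): third position 2-fold.
Codon 2 UGG (Trp): third position 1-fold.
Codon 3 GAC (Asp): third position 2-fold.
Codon 4 GGU (Gly): third position 4-fold.
Codon 5 UAU (Tyr): third position 2-fold.
Codon 6 UGG (Trp): third position 1-fold.
Codon 7 AUU (Ile): third position 3-fold.
Codon 8 CGA (Arg): third position 4-fold.
Four-fold degenerate third positions: 2.

2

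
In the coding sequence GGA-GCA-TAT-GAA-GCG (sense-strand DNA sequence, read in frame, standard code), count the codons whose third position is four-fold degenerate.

3

Codon 1 GGA (Gly): third position 4-fold.
Codon 2 GCA (Ala): third position 4-fold.
Codon 3 TAT (Tyr): third position 2-fold.
Codon 4 GAA (Glu): third position 2-fold.
Codon 5 GCG (Ala): third position 4-fold.
Four-fold degenerate third positions: 3.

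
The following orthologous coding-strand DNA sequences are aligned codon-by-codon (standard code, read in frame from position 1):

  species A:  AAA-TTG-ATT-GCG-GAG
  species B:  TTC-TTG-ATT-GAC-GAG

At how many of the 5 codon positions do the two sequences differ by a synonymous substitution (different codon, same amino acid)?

0

Codon 1: AAA Lys / TTC Phe — nonsynonymous.
Codon 2: TTG Leu / TTG Leu — identical.
Codon 3: ATT Ile / ATT Ile — identical.
Codon 4: GCG Ala / GAC Asp — nonsynonymous.
Codon 5: GAG Glu / GAG Glu — identical.
Synonymous differences: 0.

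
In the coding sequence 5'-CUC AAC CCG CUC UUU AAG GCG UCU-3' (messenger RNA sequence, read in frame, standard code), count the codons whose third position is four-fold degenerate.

Codon 1 CUC (Leu): third position 4-fold.
Codon 2 AAC (Asn): third position 2-fold.
Codon 3 CCG (Pro): third position 4-fold.
Codon 4 CUC (Leu): third position 4-fold.
Codon 5 UUU (Phe): third position 2-fold.
Codon 6 AAG (Lys): third position 2-fold.
Codon 7 GCG (Ala): third position 4-fold.
Codon 8 UCU (Ser): third position 4-fold.
Four-fold degenerate third positions: 5.

5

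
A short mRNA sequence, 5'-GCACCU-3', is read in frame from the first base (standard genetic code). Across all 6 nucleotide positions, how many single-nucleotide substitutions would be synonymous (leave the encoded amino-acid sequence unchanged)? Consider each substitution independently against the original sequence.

6

Codon 1 (GCA, Ala): 3 synonymous substitutions.
Codon 2 (CCU, Pro): 3 synonymous substitutions.
Total: 3 + 3 = 6.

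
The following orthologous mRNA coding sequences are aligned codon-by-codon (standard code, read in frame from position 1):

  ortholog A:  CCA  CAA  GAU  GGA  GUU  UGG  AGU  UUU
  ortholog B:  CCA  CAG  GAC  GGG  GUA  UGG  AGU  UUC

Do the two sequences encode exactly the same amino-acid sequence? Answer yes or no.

yes

Codon 1: CCA Pro / CCA Pro — identical.
Codon 2: CAA Gln / CAG Gln — synonymous.
Codon 3: GAU Asp / GAC Asp — synonymous.
Codon 4: GGA Gly / GGG Gly — synonymous.
Codon 5: GUU Val / GUA Val — synonymous.
Codon 6: UGG Trp / UGG Trp — identical.
Codon 7: AGU Ser / AGU Ser — identical.
Codon 8: UUU Phe / UUC Phe — synonymous.
Nonsynonymous differences: 0 → same protein.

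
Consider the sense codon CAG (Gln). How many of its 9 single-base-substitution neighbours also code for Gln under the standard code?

1

Position 1: none → 0 synonymous.
Position 2: none → 0 synonymous.
Position 3: CAA → 1 synonymous.
Total: 0 + 0 + 1 = 1.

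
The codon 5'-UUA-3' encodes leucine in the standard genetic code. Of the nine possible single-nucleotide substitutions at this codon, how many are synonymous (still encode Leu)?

Position 1: CUA → 1 synonymous.
Position 2: none → 0 synonymous.
Position 3: UUG → 1 synonymous.
Total: 1 + 0 + 1 = 2.

2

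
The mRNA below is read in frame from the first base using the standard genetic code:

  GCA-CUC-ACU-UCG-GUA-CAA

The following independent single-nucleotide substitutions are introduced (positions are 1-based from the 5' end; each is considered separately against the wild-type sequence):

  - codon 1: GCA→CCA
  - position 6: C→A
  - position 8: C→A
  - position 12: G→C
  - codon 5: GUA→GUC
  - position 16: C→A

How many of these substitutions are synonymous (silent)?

Codon 1: GCA (Ala) → CCA (Pro) — missense.
Codon 2: CUC (Leu) → CUA (Leu) — synonymous.
Codon 3: ACU (Thr) → AAU (Asn) — missense.
Codon 4: UCG (Ser) → UCC (Ser) — synonymous.
Codon 5: GUA (Val) → GUC (Val) — synonymous.
Codon 6: CAA (Gln) → AAA (Lys) — missense.
Synonymous: 3 of 6.

3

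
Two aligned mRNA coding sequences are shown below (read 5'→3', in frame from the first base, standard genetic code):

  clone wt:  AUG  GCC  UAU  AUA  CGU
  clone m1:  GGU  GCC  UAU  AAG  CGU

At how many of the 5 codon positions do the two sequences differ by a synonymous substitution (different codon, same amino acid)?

Codon 1: AUG Met / GGU Gly — nonsynonymous.
Codon 2: GCC Ala / GCC Ala — identical.
Codon 3: UAU Tyr / UAU Tyr — identical.
Codon 4: AUA Ile / AAG Lys — nonsynonymous.
Codon 5: CGU Arg / CGU Arg — identical.
Synonymous differences: 0.

0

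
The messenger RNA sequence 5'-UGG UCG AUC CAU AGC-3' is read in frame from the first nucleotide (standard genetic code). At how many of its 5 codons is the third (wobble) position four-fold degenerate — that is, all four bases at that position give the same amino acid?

1

Codon 1 UGG (Trp): third position 1-fold.
Codon 2 UCG (Ser): third position 4-fold.
Codon 3 AUC (Ile): third position 3-fold.
Codon 4 CAU (His): third position 2-fold.
Codon 5 AGC (Ser): third position 2-fold.
Four-fold degenerate third positions: 1.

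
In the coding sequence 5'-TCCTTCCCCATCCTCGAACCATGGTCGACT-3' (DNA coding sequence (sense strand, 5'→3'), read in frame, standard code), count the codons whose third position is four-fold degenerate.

6

Codon 1 TCC (Ser): third position 4-fold.
Codon 2 TTC (Phe): third position 2-fold.
Codon 3 CCC (Pro): third position 4-fold.
Codon 4 ATC (Ile): third position 3-fold.
Codon 5 CTC (Leu): third position 4-fold.
Codon 6 GAA (Glu): third position 2-fold.
Codon 7 CCA (Pro): third position 4-fold.
Codon 8 TGG (Trp): third position 1-fold.
Codon 9 TCG (Ser): third position 4-fold.
Codon 10 ACT (Thr): third position 4-fold.
Four-fold degenerate third positions: 6.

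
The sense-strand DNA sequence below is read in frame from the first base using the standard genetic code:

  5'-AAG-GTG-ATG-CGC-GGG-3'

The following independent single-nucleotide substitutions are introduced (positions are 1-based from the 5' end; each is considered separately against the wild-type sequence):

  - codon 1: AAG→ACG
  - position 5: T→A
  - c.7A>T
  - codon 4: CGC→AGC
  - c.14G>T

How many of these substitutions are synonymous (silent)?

Codon 1: AAG (Lys) → ACG (Thr) — missense.
Codon 2: GTG (Val) → GAG (Glu) — missense.
Codon 3: ATG (Met) → TTG (Leu) — missense.
Codon 4: CGC (Arg) → AGC (Ser) — missense.
Codon 5: GGG (Gly) → GTG (Val) — missense.
Synonymous: 0 of 5.

0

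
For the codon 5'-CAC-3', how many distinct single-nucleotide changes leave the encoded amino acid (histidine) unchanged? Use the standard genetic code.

1

Position 1: none → 0 synonymous.
Position 2: none → 0 synonymous.
Position 3: CAU → 1 synonymous.
Total: 0 + 0 + 1 = 1.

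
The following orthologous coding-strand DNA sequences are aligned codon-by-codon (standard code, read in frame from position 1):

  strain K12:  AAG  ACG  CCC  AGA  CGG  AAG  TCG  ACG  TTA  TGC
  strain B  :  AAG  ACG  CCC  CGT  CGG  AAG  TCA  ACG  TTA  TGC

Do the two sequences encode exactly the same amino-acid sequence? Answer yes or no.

yes

Codon 1: AAG Lys / AAG Lys — identical.
Codon 2: ACG Thr / ACG Thr — identical.
Codon 3: CCC Pro / CCC Pro — identical.
Codon 4: AGA Arg / CGT Arg — synonymous.
Codon 5: CGG Arg / CGG Arg — identical.
Codon 6: AAG Lys / AAG Lys — identical.
Codon 7: TCG Ser / TCA Ser — synonymous.
Codon 8: ACG Thr / ACG Thr — identical.
Codon 9: TTA Leu / TTA Leu — identical.
Codon 10: TGC Cys / TGC Cys — identical.
Nonsynonymous differences: 0 → same protein.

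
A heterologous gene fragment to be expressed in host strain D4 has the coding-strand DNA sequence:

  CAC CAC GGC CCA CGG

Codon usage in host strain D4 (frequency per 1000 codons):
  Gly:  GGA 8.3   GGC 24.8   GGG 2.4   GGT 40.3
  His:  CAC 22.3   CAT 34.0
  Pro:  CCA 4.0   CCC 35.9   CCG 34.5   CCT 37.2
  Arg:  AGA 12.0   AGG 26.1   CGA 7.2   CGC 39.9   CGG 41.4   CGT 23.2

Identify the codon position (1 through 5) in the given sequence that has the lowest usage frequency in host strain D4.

4

Codon 1 CAC (His): 22.3 per 1000.
Codon 2 CAC (His): 22.3 per 1000.
Codon 3 GGC (Gly): 24.8 per 1000.
Codon 4 CCA (Pro): 4.0 per 1000.
Codon 5 CGG (Arg): 41.4 per 1000.
Lowest frequency is 4.0 at codon 4.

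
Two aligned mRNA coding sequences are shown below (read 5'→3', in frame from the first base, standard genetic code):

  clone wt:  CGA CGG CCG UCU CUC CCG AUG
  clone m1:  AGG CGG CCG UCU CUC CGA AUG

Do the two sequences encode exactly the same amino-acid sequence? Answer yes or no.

Codon 1: CGA Arg / AGG Arg — synonymous.
Codon 2: CGG Arg / CGG Arg — identical.
Codon 3: CCG Pro / CCG Pro — identical.
Codon 4: UCU Ser / UCU Ser — identical.
Codon 5: CUC Leu / CUC Leu — identical.
Codon 6: CCG Pro / CGA Arg — nonsynonymous.
Codon 7: AUG Met / AUG Met — identical.
Nonsynonymous differences: 1 → different protein.

no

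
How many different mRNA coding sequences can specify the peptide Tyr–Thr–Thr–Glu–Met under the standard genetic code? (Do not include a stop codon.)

Tyr: 2 codons.
Thr: 4 codons.
Thr: 4 codons.
Glu: 2 codons.
Met: 1 codon.
2 × 4 × 4 × 2 × 1 = 64.

64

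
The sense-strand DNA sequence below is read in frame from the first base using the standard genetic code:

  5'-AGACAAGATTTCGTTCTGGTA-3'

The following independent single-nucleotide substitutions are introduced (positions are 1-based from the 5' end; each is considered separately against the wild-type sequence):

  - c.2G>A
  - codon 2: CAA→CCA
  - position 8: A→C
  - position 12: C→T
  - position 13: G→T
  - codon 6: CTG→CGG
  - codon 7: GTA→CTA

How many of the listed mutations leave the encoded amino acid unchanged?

Codon 1: AGA (Arg) → AAA (Lys) — missense.
Codon 2: CAA (Gln) → CCA (Pro) — missense.
Codon 3: GAT (Asp) → GCT (Ala) — missense.
Codon 4: TTC (Phe) → TTT (Phe) — synonymous.
Codon 5: GTT (Val) → TTT (Phe) — missense.
Codon 6: CTG (Leu) → CGG (Arg) — missense.
Codon 7: GTA (Val) → CTA (Leu) — missense.
Synonymous: 1 of 7.

1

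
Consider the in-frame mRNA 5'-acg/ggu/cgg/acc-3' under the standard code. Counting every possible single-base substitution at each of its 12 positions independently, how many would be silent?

13

Codon 1 (ACG, Thr): 3 synonymous substitutions.
Codon 2 (GGU, Gly): 3 synonymous substitutions.
Codon 3 (CGG, Arg): 4 synonymous substitutions.
Codon 4 (ACC, Thr): 3 synonymous substitutions.
Total: 3 + 3 + 4 + 3 = 13.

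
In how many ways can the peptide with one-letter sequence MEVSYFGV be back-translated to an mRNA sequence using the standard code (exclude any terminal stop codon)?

3072

Met: 1 codon.
Glu: 2 codons.
Val: 4 codons.
Ser: 6 codons.
Tyr: 2 codons.
Phe: 2 codons.
Gly: 4 codons.
Val: 4 codons.
1 × 2 × 4 × 6 × 2 × 2 × 4 × 4 = 3072.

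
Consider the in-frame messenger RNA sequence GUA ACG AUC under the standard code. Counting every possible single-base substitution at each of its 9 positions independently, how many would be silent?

8

Codon 1 (GUA, Val): 3 synonymous substitutions.
Codon 2 (ACG, Thr): 3 synonymous substitutions.
Codon 3 (AUC, Ile): 2 synonymous substitutions.
Total: 3 + 3 + 2 = 8.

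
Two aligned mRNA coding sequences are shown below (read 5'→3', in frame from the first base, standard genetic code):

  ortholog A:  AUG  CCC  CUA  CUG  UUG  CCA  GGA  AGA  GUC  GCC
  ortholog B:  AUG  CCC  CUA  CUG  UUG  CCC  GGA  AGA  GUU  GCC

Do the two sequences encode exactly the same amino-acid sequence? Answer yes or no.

Codon 1: AUG Met / AUG Met — identical.
Codon 2: CCC Pro / CCC Pro — identical.
Codon 3: CUA Leu / CUA Leu — identical.
Codon 4: CUG Leu / CUG Leu — identical.
Codon 5: UUG Leu / UUG Leu — identical.
Codon 6: CCA Pro / CCC Pro — synonymous.
Codon 7: GGA Gly / GGA Gly — identical.
Codon 8: AGA Arg / AGA Arg — identical.
Codon 9: GUC Val / GUU Val — synonymous.
Codon 10: GCC Ala / GCC Ala — identical.
Nonsynonymous differences: 0 → same protein.

yes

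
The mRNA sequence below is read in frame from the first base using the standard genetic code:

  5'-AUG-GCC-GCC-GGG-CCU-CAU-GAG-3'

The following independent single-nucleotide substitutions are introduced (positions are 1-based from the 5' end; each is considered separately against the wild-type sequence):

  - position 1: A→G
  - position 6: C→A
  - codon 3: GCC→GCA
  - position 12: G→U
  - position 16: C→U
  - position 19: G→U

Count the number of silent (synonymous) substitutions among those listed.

3

Codon 1: AUG (Met) → GUG (Val) — missense.
Codon 2: GCC (Ala) → GCA (Ala) — synonymous.
Codon 3: GCC (Ala) → GCA (Ala) — synonymous.
Codon 4: GGG (Gly) → GGU (Gly) — synonymous.
Codon 6: CAU (His) → UAU (Tyr) — missense.
Codon 7: GAG (Glu) → UAG (Stop) — nonsense.
Synonymous: 3 of 6.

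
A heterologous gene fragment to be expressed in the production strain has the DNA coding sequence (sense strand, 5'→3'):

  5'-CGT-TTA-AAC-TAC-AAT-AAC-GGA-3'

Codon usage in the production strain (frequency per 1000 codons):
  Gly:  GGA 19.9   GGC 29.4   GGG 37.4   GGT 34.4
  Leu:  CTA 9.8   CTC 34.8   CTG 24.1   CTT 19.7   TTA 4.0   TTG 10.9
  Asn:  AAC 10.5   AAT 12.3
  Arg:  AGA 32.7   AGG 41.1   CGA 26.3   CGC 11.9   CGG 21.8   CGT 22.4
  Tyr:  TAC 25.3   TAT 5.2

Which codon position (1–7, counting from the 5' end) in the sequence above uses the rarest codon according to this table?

2

Codon 1 CGT (Arg): 22.4 per 1000.
Codon 2 TTA (Leu): 4.0 per 1000.
Codon 3 AAC (Asn): 10.5 per 1000.
Codon 4 TAC (Tyr): 25.3 per 1000.
Codon 5 AAT (Asn): 12.3 per 1000.
Codon 6 AAC (Asn): 10.5 per 1000.
Codon 7 GGA (Gly): 19.9 per 1000.
Lowest frequency is 4.0 at codon 2.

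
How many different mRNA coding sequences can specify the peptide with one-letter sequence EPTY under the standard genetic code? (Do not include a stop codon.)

64

Glu: 2 codons.
Pro: 4 codons.
Thr: 4 codons.
Tyr: 2 codons.
2 × 4 × 4 × 2 = 64.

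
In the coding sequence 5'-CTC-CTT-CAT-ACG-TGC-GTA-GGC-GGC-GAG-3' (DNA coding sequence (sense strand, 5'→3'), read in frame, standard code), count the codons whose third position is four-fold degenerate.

6

Codon 1 CTC (Leu): third position 4-fold.
Codon 2 CTT (Leu): third position 4-fold.
Codon 3 CAT (His): third position 2-fold.
Codon 4 ACG (Thr): third position 4-fold.
Codon 5 TGC (Cys): third position 2-fold.
Codon 6 GTA (Val): third position 4-fold.
Codon 7 GGC (Gly): third position 4-fold.
Codon 8 GGC (Gly): third position 4-fold.
Codon 9 GAG (Glu): third position 2-fold.
Four-fold degenerate third positions: 6.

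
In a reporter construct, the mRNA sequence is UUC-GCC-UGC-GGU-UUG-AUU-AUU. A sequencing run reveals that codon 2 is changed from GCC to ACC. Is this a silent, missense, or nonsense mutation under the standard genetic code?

Position 4 falls in codon 2: GCC → Ala.
After the substitution the codon is ACC → Thr.
Ala ≠ Thr, so this is a missense mutation.

missense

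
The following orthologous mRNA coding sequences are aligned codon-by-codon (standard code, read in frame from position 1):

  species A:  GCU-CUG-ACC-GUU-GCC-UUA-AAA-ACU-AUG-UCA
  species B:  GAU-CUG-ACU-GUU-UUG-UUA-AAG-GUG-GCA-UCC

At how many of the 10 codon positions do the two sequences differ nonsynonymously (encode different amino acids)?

Codon 1: GCU Ala / GAU Asp — nonsynonymous.
Codon 2: CUG Leu / CUG Leu — identical.
Codon 3: ACC Thr / ACU Thr — synonymous.
Codon 4: GUU Val / GUU Val — identical.
Codon 5: GCC Ala / UUG Leu — nonsynonymous.
Codon 6: UUA Leu / UUA Leu — identical.
Codon 7: AAA Lys / AAG Lys — synonymous.
Codon 8: ACU Thr / GUG Val — nonsynonymous.
Codon 9: AUG Met / GCA Ala — nonsynonymous.
Codon 10: UCA Ser / UCC Ser — synonymous.
Nonsynonymous differences: 4.

4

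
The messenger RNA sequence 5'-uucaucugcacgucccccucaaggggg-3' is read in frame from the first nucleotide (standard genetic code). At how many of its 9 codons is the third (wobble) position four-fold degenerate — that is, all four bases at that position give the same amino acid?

Codon 1 UUC (Phe): third position 2-fold.
Codon 2 AUC (Ile): third position 3-fold.
Codon 3 UGC (Cys): third position 2-fold.
Codon 4 ACG (Thr): third position 4-fold.
Codon 5 UCC (Ser): third position 4-fold.
Codon 6 CCC (Pro): third position 4-fold.
Codon 7 UCA (Ser): third position 4-fold.
Codon 8 AGG (Arg): third position 2-fold.
Codon 9 GGG (Gly): third position 4-fold.
Four-fold degenerate third positions: 5.

5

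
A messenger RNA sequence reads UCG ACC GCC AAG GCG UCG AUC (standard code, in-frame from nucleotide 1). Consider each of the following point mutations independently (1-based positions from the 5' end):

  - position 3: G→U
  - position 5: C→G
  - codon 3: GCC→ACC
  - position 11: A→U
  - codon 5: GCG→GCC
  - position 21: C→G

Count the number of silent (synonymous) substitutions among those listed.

2

Codon 1: UCG (Ser) → UCU (Ser) — synonymous.
Codon 2: ACC (Thr) → AGC (Ser) — missense.
Codon 3: GCC (Ala) → ACC (Thr) — missense.
Codon 4: AAG (Lys) → AUG (Met) — missense.
Codon 5: GCG (Ala) → GCC (Ala) — synonymous.
Codon 7: AUC (Ile) → AUG (Met) — missense.
Synonymous: 2 of 6.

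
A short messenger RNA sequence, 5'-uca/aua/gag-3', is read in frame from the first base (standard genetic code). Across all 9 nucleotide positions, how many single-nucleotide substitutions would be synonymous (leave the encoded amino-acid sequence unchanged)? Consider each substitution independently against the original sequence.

Codon 1 (UCA, Ser): 3 synonymous substitutions.
Codon 2 (AUA, Ile): 2 synonymous substitutions.
Codon 3 (GAG, Glu): 1 synonymous substitution.
Total: 3 + 2 + 1 = 6.

6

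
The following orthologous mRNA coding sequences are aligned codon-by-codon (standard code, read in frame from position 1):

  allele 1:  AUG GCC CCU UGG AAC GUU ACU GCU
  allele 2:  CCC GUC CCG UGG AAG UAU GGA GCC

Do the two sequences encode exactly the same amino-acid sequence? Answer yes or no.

Codon 1: AUG Met / CCC Pro — nonsynonymous.
Codon 2: GCC Ala / GUC Val — nonsynonymous.
Codon 3: CCU Pro / CCG Pro — synonymous.
Codon 4: UGG Trp / UGG Trp — identical.
Codon 5: AAC Asn / AAG Lys — nonsynonymous.
Codon 6: GUU Val / UAU Tyr — nonsynonymous.
Codon 7: ACU Thr / GGA Gly — nonsynonymous.
Codon 8: GCU Ala / GCC Ala — synonymous.
Nonsynonymous differences: 5 → different protein.

no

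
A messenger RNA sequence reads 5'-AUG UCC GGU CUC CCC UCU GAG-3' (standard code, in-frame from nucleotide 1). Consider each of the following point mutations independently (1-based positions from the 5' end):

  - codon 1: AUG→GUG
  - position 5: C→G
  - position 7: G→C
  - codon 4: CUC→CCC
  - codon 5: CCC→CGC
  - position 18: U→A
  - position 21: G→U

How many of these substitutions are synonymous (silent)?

1

Codon 1: AUG (Met) → GUG (Val) — missense.
Codon 2: UCC (Ser) → UGC (Cys) — missense.
Codon 3: GGU (Gly) → CGU (Arg) — missense.
Codon 4: CUC (Leu) → CCC (Pro) — missense.
Codon 5: CCC (Pro) → CGC (Arg) — missense.
Codon 6: UCU (Ser) → UCA (Ser) — synonymous.
Codon 7: GAG (Glu) → GAU (Asp) — missense.
Synonymous: 1 of 7.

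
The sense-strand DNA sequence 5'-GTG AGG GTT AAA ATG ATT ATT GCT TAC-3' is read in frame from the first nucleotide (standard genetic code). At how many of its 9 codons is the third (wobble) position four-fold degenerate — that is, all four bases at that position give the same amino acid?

3

Codon 1 GTG (Val): third position 4-fold.
Codon 2 AGG (Arg): third position 2-fold.
Codon 3 GTT (Val): third position 4-fold.
Codon 4 AAA (Lys): third position 2-fold.
Codon 5 ATG (Met): third position 1-fold.
Codon 6 ATT (Ile): third position 3-fold.
Codon 7 ATT (Ile): third position 3-fold.
Codon 8 GCT (Ala): third position 4-fold.
Codon 9 TAC (Tyr): third position 2-fold.
Four-fold degenerate third positions: 3.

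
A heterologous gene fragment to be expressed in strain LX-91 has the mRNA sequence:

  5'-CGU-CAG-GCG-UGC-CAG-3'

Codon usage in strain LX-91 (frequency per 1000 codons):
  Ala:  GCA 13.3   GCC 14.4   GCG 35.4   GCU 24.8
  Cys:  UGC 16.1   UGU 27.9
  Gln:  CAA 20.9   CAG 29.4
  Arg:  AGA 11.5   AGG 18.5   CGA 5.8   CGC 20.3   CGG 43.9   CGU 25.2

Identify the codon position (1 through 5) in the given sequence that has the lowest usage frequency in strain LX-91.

4

Codon 1 CGU (Arg): 25.2 per 1000.
Codon 2 CAG (Gln): 29.4 per 1000.
Codon 3 GCG (Ala): 35.4 per 1000.
Codon 4 UGC (Cys): 16.1 per 1000.
Codon 5 CAG (Gln): 29.4 per 1000.
Lowest frequency is 16.1 at codon 4.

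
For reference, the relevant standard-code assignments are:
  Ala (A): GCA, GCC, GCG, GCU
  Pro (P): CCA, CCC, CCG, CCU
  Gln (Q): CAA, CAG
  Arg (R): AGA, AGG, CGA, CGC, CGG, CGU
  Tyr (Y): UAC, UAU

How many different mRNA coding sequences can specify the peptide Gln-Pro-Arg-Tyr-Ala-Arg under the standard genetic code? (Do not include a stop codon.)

Gln: 2 codons.
Pro: 4 codons.
Arg: 6 codons.
Tyr: 2 codons.
Ala: 4 codons.
Arg: 6 codons.
2 × 4 × 6 × 2 × 4 × 6 = 2304.

2304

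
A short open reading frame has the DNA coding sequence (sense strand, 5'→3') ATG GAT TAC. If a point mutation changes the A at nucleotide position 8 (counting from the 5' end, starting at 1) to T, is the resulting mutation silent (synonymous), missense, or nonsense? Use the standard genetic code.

Position 8 falls in codon 3: TAC → Tyr.
After the substitution the codon is TTC → Phe.
Tyr ≠ Phe, so this is a missense mutation.

missense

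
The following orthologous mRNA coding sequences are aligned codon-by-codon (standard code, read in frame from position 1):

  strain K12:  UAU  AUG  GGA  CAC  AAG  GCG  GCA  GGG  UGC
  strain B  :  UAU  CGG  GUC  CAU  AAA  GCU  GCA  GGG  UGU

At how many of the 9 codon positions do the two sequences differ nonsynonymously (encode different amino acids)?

2

Codon 1: UAU Tyr / UAU Tyr — identical.
Codon 2: AUG Met / CGG Arg — nonsynonymous.
Codon 3: GGA Gly / GUC Val — nonsynonymous.
Codon 4: CAC His / CAU His — synonymous.
Codon 5: AAG Lys / AAA Lys — synonymous.
Codon 6: GCG Ala / GCU Ala — synonymous.
Codon 7: GCA Ala / GCA Ala — identical.
Codon 8: GGG Gly / GGG Gly — identical.
Codon 9: UGC Cys / UGU Cys — synonymous.
Nonsynonymous differences: 2.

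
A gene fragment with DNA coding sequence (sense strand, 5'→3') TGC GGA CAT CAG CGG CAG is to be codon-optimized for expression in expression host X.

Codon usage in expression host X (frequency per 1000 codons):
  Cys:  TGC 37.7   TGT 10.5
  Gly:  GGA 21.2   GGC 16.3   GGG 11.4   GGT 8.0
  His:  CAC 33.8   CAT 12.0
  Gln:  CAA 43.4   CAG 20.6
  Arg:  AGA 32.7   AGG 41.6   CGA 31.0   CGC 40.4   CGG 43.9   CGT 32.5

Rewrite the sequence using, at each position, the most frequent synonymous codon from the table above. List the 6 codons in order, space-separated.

Codon 1 (Cys): best is TGC at 37.7.
Codon 2 (Gly): best is GGA at 21.2.
Codon 3 (His): best is CAC at 33.8.
Codon 4 (Gln): best is CAA at 43.4.
Codon 5 (Arg): best is CGG at 43.9.
Codon 6 (Gln): best is CAA at 43.4.

TGC GGA CAC CAA CGG CAA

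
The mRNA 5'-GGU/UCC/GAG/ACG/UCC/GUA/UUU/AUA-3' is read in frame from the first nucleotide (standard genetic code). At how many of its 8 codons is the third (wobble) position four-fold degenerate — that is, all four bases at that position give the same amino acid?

Codon 1 GGU (Gly): third position 4-fold.
Codon 2 UCC (Ser): third position 4-fold.
Codon 3 GAG (Glu): third position 2-fold.
Codon 4 ACG (Thr): third position 4-fold.
Codon 5 UCC (Ser): third position 4-fold.
Codon 6 GUA (Val): third position 4-fold.
Codon 7 UUU (Phe): third position 2-fold.
Codon 8 AUA (Ile): third position 3-fold.
Four-fold degenerate third positions: 5.

5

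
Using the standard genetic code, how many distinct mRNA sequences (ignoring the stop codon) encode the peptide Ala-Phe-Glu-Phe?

32

Ala: 4 codons.
Phe: 2 codons.
Glu: 2 codons.
Phe: 2 codons.
4 × 2 × 2 × 2 = 32.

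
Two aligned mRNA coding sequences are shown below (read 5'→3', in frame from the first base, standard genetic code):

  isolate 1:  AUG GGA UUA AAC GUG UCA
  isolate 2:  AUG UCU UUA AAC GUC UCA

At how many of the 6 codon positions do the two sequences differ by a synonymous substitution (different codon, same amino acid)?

1

Codon 1: AUG Met / AUG Met — identical.
Codon 2: GGA Gly / UCU Ser — nonsynonymous.
Codon 3: UUA Leu / UUA Leu — identical.
Codon 4: AAC Asn / AAC Asn — identical.
Codon 5: GUG Val / GUC Val — synonymous.
Codon 6: UCA Ser / UCA Ser — identical.
Synonymous differences: 1.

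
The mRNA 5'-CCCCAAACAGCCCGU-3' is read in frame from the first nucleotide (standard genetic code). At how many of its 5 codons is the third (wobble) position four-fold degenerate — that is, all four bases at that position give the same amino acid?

Codon 1 CCC (Pro): third position 4-fold.
Codon 2 CAA (Gln): third position 2-fold.
Codon 3 ACA (Thr): third position 4-fold.
Codon 4 GCC (Ala): third position 4-fold.
Codon 5 CGU (Arg): third position 4-fold.
Four-fold degenerate third positions: 4.

4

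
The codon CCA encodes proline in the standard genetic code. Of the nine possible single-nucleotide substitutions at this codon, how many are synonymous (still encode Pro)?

3

Position 1: none → 0 synonymous.
Position 2: none → 0 synonymous.
Position 3: CCT, CCC, CCG → 3 synonymous.
Total: 0 + 0 + 3 = 3.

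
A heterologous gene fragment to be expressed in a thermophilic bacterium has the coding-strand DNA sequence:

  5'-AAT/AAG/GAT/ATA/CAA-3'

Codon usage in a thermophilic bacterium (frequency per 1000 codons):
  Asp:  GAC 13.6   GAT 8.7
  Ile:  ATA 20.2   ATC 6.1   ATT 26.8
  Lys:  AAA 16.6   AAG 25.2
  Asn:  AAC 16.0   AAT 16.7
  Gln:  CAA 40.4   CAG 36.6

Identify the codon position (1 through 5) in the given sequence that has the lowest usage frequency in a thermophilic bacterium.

Codon 1 AAT (Asn): 16.7 per 1000.
Codon 2 AAG (Lys): 25.2 per 1000.
Codon 3 GAT (Asp): 8.7 per 1000.
Codon 4 ATA (Ile): 20.2 per 1000.
Codon 5 CAA (Gln): 40.4 per 1000.
Lowest frequency is 8.7 at codon 3.

3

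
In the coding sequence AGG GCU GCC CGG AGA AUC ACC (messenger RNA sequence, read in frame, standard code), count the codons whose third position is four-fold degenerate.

4

Codon 1 AGG (Arg): third position 2-fold.
Codon 2 GCU (Ala): third position 4-fold.
Codon 3 GCC (Ala): third position 4-fold.
Codon 4 CGG (Arg): third position 4-fold.
Codon 5 AGA (Arg): third position 2-fold.
Codon 6 AUC (Ile): third position 3-fold.
Codon 7 ACC (Thr): third position 4-fold.
Four-fold degenerate third positions: 4.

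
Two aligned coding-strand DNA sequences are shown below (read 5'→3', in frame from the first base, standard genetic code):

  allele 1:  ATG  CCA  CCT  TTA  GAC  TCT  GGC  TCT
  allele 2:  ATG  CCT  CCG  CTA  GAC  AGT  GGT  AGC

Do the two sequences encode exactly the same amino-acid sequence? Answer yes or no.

Codon 1: ATG Met / ATG Met — identical.
Codon 2: CCA Pro / CCT Pro — synonymous.
Codon 3: CCT Pro / CCG Pro — synonymous.
Codon 4: TTA Leu / CTA Leu — synonymous.
Codon 5: GAC Asp / GAC Asp — identical.
Codon 6: TCT Ser / AGT Ser — synonymous.
Codon 7: GGC Gly / GGT Gly — synonymous.
Codon 8: TCT Ser / AGC Ser — synonymous.
Nonsynonymous differences: 0 → same protein.

yes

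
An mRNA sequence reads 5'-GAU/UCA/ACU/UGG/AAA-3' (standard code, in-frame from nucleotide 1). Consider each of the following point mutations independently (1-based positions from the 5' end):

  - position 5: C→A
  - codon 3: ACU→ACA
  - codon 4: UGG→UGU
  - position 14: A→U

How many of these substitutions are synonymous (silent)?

1

Codon 2: UCA (Ser) → UAA (Stop) — nonsense.
Codon 3: ACU (Thr) → ACA (Thr) — synonymous.
Codon 4: UGG (Trp) → UGU (Cys) — missense.
Codon 5: AAA (Lys) → AUA (Ile) — missense.
Synonymous: 1 of 4.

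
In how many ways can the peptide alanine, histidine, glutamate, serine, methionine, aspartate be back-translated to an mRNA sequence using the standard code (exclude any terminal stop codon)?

192

Ala: 4 codons.
His: 2 codons.
Glu: 2 codons.
Ser: 6 codons.
Met: 1 codon.
Asp: 2 codons.
4 × 2 × 2 × 6 × 1 × 2 = 192.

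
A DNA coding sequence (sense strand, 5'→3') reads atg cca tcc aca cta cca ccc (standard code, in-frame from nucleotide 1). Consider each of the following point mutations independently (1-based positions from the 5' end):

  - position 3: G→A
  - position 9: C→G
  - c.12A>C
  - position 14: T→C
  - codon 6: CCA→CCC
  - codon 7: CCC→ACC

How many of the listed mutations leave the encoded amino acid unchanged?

Codon 1: ATG (Met) → ATA (Ile) — missense.
Codon 3: TCC (Ser) → TCG (Ser) — synonymous.
Codon 4: ACA (Thr) → ACC (Thr) — synonymous.
Codon 5: CTA (Leu) → CCA (Pro) — missense.
Codon 6: CCA (Pro) → CCC (Pro) — synonymous.
Codon 7: CCC (Pro) → ACC (Thr) — missense.
Synonymous: 3 of 6.

3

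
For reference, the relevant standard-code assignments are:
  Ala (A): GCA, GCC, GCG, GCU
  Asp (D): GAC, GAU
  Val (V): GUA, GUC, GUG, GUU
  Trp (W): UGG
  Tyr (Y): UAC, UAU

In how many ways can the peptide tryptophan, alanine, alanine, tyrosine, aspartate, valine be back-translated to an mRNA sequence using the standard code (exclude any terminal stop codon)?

256

Trp: 1 codon.
Ala: 4 codons.
Ala: 4 codons.
Tyr: 2 codons.
Asp: 2 codons.
Val: 4 codons.
1 × 4 × 4 × 2 × 2 × 4 = 256.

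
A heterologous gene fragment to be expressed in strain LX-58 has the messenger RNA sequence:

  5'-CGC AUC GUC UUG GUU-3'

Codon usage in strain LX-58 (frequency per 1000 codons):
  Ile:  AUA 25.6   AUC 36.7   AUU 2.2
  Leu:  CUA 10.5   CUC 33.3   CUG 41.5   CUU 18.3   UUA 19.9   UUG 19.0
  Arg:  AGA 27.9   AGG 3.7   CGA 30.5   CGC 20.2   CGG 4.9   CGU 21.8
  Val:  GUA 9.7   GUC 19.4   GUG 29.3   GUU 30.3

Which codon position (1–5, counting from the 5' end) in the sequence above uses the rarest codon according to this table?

Codon 1 CGC (Arg): 20.2 per 1000.
Codon 2 AUC (Ile): 36.7 per 1000.
Codon 3 GUC (Val): 19.4 per 1000.
Codon 4 UUG (Leu): 19.0 per 1000.
Codon 5 GUU (Val): 30.3 per 1000.
Lowest frequency is 19.0 at codon 4.

4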